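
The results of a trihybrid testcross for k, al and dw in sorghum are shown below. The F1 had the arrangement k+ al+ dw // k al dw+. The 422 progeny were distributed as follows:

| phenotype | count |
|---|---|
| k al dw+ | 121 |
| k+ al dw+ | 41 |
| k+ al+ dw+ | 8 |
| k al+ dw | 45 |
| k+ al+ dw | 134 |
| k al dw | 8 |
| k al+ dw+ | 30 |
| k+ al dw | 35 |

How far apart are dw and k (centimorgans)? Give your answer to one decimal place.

24.2 centimorgans

The two rarest classes, k+ al+ dw+ and k al dw, are the double crossovers. Comparing them with the parentals, only the dw allele has switched, so dw is the middle locus and the order is k – dw – al.
Crossovers in the k–dw interval produce the single-crossover classes k al+ dw and k+ al dw+ (45 + 41 = 86) plus the double crossovers (16).
RF(k–dw) = (86 + 16) / 422 = 102/422 = 0.2417 → 24.2 centimorgans.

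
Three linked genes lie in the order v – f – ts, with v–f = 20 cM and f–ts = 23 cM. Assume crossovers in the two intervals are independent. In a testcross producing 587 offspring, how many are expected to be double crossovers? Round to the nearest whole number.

27

Map distances give recombination frequencies of 0.200 and 0.230 for the two intervals.
With no interference, expected double-crossover frequency = 0.200 × 0.230 = 0.04600.
Expected number = 0.04600 × 587 = 27.00 ≈ 27.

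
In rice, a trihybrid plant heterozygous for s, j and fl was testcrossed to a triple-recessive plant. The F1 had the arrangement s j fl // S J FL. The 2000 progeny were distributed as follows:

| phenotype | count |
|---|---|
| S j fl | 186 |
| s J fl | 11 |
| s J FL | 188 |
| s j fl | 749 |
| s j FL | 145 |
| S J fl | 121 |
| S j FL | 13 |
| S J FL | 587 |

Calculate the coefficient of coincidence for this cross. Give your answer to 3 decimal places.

0.416

The two rarest classes, s J fl and S j FL, are the double crossovers. Comparing them with the parentals, only the j allele has switched, so j is the middle locus and the order is fl – j – s.
fl–j: (266 + 24)/2000 = 0.1450; j–s: (374 + 24)/2000 = 0.1990.
Expected DCO frequency = 0.1450 × 0.1990 ≈ 0.02885; observed = 24/2000 ≈ 0.01200.
Coefficient of coincidence = 0.01200/0.02885 ≈ 0.416.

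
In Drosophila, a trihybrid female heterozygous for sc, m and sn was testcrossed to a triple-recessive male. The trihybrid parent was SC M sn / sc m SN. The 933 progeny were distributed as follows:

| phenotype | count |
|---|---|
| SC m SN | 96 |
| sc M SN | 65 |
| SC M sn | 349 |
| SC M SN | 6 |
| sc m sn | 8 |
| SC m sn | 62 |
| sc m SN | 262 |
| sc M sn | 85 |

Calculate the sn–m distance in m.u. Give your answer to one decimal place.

The two rarest classes, SC M SN and sc m sn, are the double crossovers. Comparing them with the parentals, only the sn allele has switched, so sn is the middle locus and the order is sc – sn – m.
Crossovers in the sn–m interval produce the single-crossover classes SC m sn and sc M SN (62 + 65 = 127) plus the double crossovers (14).
RF(sn–m) = (127 + 14) / 933 = 141/933 = 0.1511 → 15.1 m.u.

15.1 m.u.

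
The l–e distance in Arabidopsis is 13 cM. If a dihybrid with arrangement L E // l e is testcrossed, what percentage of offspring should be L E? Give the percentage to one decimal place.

A map distance of 13 cM corresponds to a recombination frequency of 0.130.
The F1 is L E / l e, so L E is a parental gamete class with expected frequency (1 − r)/2 = 0.870/2 = 0.4350.
That is 0.4350 = 43.5% of the progeny.

43.5%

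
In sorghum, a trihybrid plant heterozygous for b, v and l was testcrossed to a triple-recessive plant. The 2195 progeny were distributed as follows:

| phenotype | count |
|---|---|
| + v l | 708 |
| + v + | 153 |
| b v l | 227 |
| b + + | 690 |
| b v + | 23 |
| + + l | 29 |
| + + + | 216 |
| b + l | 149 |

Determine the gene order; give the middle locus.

The two most frequent reciprocal classes, + v l and b + +, are the parental types, so the F1 was + v l / b + +.
The two rarest classes, + + l and b v +, are the double crossovers. Comparing them with the parentals, only the v allele has switched, so v is the middle locus and the order is b – v – l.

v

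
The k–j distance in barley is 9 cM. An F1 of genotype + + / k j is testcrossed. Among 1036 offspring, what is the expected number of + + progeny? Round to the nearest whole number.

A map distance of 9 cM corresponds to a recombination frequency of 0.090.
The F1 is + + / k j, so + + is a parental gamete class with expected frequency (1 − r)/2 = 0.910/2 = 0.4550.
Expected number = 0.4550 × 1036 = 471.38 ≈ 471.

471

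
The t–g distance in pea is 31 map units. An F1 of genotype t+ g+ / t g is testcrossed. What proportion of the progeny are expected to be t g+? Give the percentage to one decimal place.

15.5%

A map distance of 31 map units corresponds to a recombination frequency of 0.310.
The F1 is t+ g+ / t g, so t g+ is a recombinant gamete class with expected frequency r/2 = 0.310/2 = 0.1550.
That is 0.1550 = 15.5% of the progeny.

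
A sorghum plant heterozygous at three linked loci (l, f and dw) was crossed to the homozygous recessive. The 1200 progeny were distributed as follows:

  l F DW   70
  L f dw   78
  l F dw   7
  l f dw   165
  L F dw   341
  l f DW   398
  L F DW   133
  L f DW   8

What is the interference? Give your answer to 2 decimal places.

0.65

The two most frequent reciprocal classes, L F dw and l f DW, are the parental types, so the F1 was L F dw / l f DW.
The two rarest classes, l F dw and L f DW, are the double crossovers. Comparing them with the parentals, only the l allele has switched, so l is the middle locus and the order is f – l – dw.
f–l: (148 + 15)/1200 = 0.1358; l–dw: (298 + 15)/1200 = 0.2608.
Expected DCO frequency = 0.1358 × 0.2608 ≈ 0.03542; observed = 15/1200 ≈ 0.01250.
Coefficient of coincidence = 0.01250/0.03542 ≈ 0.35; interference = 1 − 0.35 = 0.65.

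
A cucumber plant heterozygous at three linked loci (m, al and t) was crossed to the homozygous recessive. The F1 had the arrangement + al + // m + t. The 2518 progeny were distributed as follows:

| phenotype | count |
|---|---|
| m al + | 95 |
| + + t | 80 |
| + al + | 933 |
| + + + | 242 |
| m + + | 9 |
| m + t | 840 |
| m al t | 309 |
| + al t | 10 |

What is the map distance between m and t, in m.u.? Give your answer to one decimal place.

The two rarest classes, + al t and m + +, are the double crossovers. Comparing them with the parentals, only the t allele has switched, so t is the middle locus and the order is al – t – m.
Crossovers in the t–m interval produce the single-crossover classes m al + and + + t (95 + 80 = 175) plus the double crossovers (19).
RF(t–m) = (175 + 19) / 2518 = 194/2518 = 0.0770 → 7.7 m.u.

7.7 m.u.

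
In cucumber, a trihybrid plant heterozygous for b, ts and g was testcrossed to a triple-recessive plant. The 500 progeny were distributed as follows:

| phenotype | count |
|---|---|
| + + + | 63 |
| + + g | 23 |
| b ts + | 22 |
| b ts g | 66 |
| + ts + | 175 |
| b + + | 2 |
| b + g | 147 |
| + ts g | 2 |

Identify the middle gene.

g

The two most frequent reciprocal classes, b + g and + ts +, are the parental types, so the F1 was b + g / + ts +.
The two rarest classes, b + + and + ts g, are the double crossovers. Comparing them with the parentals, only the g allele has switched, so g is the middle locus and the order is ts – g – b.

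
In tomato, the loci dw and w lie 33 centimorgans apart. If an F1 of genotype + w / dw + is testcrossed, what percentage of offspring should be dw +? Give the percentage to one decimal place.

A map distance of 33 centimorgans corresponds to a recombination frequency of 0.330.
The F1 is + w / dw +, so dw + is a parental gamete class with expected frequency (1 − r)/2 = 0.670/2 = 0.3350.
That is 0.3350 = 33.5% of the progeny.

33.5%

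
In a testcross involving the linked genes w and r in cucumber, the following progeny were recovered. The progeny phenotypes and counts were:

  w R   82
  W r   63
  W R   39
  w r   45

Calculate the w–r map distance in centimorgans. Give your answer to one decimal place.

36.7 centimorgans

The two most frequent classes, W r (63) and w R (82), are the parental types, so the F1 was W r / w R.
The recombinant classes are W R and w r: 39 + 45 = 84.
Recombination frequency = 84/229 = 0.3668 ≈ 36.7%, i.e. 36.7 centimorgans.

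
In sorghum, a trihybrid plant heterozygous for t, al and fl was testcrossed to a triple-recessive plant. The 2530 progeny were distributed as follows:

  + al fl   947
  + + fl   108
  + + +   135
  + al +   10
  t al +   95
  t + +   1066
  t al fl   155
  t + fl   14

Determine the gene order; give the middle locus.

The two most frequent reciprocal classes, + al fl and t + +, are the parental types, so the F1 was + al fl / t + +.
The two rarest classes, + al + and t + fl, are the double crossovers. Comparing them with the parentals, only the fl allele has switched, so fl is the middle locus and the order is al – fl – t.

fl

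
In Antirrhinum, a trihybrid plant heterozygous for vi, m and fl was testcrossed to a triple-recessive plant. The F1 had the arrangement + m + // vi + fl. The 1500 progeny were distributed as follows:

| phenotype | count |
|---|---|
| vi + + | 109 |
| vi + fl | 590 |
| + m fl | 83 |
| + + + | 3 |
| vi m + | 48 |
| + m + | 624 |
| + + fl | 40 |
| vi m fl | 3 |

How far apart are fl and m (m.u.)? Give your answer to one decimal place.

13.2 m.u.

The two rarest classes, + + + and vi m fl, are the double crossovers. Comparing them with the parentals, only the m allele has switched, so m is the middle locus and the order is fl – m – vi.
Crossovers in the fl–m interval produce the single-crossover classes + m fl and vi + + (83 + 109 = 192) plus the double crossovers (6).
RF(fl–m) = (192 + 6) / 1500 = 198/1500 = 0.1320 → 13.2 m.u.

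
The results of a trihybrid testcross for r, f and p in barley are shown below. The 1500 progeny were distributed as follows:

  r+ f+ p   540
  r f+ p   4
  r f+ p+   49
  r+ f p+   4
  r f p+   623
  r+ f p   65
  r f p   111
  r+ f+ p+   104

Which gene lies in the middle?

r

The two most frequent reciprocal classes, r+ f+ p and r f p+, are the parental types, so the F1 was r+ f+ p / r f p+.
The two rarest classes, r f+ p and r+ f p+, are the double crossovers. Comparing them with the parentals, only the r allele has switched, so r is the middle locus and the order is f – r – p.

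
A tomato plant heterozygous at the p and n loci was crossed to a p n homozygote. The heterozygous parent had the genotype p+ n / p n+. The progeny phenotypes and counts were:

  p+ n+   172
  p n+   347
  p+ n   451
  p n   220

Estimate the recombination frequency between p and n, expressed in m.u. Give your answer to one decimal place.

32.9 m.u.

The recombinant classes are p+ n+ and p n: 172 + 220 = 392.
Recombination frequency = 392/1190 = 0.3294 ≈ 32.9%, i.e. 32.9 m.u.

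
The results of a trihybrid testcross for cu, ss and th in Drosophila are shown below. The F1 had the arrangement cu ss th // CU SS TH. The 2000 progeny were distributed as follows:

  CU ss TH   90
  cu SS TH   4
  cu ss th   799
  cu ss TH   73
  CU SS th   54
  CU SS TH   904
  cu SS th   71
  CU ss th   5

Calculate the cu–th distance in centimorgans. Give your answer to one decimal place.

6.8 centimorgans

The two rarest classes, CU ss th and cu SS TH, are the double crossovers. Comparing them with the parentals, only the cu allele has switched, so cu is the middle locus and the order is th – cu – ss.
Crossovers in the th–cu interval produce the single-crossover classes cu ss TH and CU SS th (73 + 54 = 127) plus the double crossovers (9).
RF(th–cu) = (127 + 9) / 2000 = 136/2000 = 0.0680 → 6.8 centimorgans.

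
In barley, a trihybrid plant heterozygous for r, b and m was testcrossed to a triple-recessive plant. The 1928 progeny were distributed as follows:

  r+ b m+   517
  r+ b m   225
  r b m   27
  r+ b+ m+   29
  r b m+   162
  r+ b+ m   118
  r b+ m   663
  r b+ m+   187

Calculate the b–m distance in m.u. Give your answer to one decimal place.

The two most frequent reciprocal classes, r b+ m and r+ b m+, are the parental types, so the F1 was r b+ m / r+ b m+.
The two rarest classes, r b m and r+ b+ m+, are the double crossovers. Comparing them with the parentals, only the b allele has switched, so b is the middle locus and the order is m – b – r.
Crossovers in the m–b interval produce the single-crossover classes r b+ m+ and r+ b m (187 + 225 = 412) plus the double crossovers (56).
RF(m–b) = (412 + 56) / 1928 = 468/1928 = 0.2427 → 24.3 m.u.

24.3 m.u.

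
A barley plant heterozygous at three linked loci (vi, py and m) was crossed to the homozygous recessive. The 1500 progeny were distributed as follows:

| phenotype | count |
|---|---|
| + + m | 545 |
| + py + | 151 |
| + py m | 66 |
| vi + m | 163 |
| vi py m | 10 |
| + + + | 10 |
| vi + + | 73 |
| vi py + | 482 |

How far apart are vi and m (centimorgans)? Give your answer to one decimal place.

22.3 centimorgans

The two most frequent reciprocal classes, vi py + and + + m, are the parental types, so the F1 was vi py + / + + m.
The two rarest classes, vi py m and + + +, are the double crossovers. Comparing them with the parentals, only the m allele has switched, so m is the middle locus and the order is vi – m – py.
Crossovers in the vi–m interval produce the single-crossover classes + py + and vi + m (151 + 163 = 314) plus the double crossovers (20).
RF(vi–m) = (314 + 20) / 1500 = 334/1500 = 0.2227 → 22.3 centimorgans.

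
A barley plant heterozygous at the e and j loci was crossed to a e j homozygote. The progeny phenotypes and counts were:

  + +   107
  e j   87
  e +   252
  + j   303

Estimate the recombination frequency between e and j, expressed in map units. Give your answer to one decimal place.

The two most frequent classes, + j (303) and e + (252), are the parental types, so the F1 was + j / e +.
The recombinant classes are + + and e j: 107 + 87 = 194.
Recombination frequency = 194/749 = 0.2590 ≈ 25.9%, i.e. 25.9 map units.

25.9 map units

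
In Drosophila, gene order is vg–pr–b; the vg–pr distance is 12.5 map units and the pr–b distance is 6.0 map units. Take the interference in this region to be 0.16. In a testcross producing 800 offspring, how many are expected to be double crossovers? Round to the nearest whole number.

5

Map distances give recombination frequencies of 0.125 and 0.060 for the two intervals.
With interference 0.16 (so coincidence = 0.84), expected double-crossover frequency = 0.125 × 0.060 × 0.84 = 0.00630.
Expected number = 0.00630 × 800 = 5.04 ≈ 5.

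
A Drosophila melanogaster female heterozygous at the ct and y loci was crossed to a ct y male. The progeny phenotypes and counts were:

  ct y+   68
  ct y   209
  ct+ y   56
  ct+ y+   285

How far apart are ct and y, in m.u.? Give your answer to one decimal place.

The two most frequent classes, ct+ y+ (285) and ct y (209), are the parental types, so the F1 was ct+ y+ / ct y.
The recombinant classes are ct+ y and ct y+: 56 + 68 = 124.
Recombination frequency = 124/618 = 0.2006 ≈ 20.1%, i.e. 20.1 m.u.

20.1 m.u.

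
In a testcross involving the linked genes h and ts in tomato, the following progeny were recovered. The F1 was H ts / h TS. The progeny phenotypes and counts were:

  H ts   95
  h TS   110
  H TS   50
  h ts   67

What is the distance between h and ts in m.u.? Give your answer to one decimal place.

36.3 m.u.

The recombinant classes are H TS and h ts: 50 + 67 = 117.
Recombination frequency = 117/322 = 0.3634 ≈ 36.3%, i.e. 36.3 m.u.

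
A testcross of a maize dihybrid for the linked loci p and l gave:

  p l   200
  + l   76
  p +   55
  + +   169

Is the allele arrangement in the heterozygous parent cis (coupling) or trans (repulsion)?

cis

The two most frequent classes are + + (169) and p l (200); these are the parental (non-recombinant) types.
So the F1 carried + + on one chromosome and p l on the other — the recessive alleles are on the same chromosome (cis / coupling).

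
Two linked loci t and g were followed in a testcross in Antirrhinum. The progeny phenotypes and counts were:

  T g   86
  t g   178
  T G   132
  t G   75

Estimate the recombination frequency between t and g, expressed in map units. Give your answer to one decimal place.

34.2 map units

The two most frequent classes, T G (132) and t g (178), are the parental types, so the F1 was T G / t g.
The recombinant classes are T g and t G: 86 + 75 = 161.
Recombination frequency = 161/471 = 0.3418 ≈ 34.2%, i.e. 34.2 map units.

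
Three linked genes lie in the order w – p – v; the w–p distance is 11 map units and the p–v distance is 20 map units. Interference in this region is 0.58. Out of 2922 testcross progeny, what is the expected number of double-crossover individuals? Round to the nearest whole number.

27

Map distances give recombination frequencies of 0.110 and 0.200 for the two intervals.
With interference 0.58 (so coincidence = 0.42), expected double-crossover frequency = 0.110 × 0.200 × 0.42 = 0.00924.
Expected number = 0.00924 × 2922 = 27.00 ≈ 27.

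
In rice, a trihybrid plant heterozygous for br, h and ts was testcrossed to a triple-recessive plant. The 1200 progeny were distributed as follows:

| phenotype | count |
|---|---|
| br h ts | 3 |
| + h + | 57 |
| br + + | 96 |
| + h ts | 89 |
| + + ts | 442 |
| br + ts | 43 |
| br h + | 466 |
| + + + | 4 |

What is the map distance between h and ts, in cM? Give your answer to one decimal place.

16.0 cM

The two most frequent reciprocal classes, + + ts and br h +, are the parental types, so the F1 was + + ts / br h +.
The two rarest classes, + + + and br h ts, are the double crossovers. Comparing them with the parentals, only the ts allele has switched, so ts is the middle locus and the order is h – ts – br.
Crossovers in the h–ts interval produce the single-crossover classes + h ts and br + + (89 + 96 = 185) plus the double crossovers (7).
RF(h–ts) = (185 + 7) / 1200 = 192/1200 = 0.1600 → 16.0 cM.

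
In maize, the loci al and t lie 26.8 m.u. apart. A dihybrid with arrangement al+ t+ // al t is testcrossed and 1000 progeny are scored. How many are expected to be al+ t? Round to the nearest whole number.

134

A map distance of 26.8 m.u. corresponds to a recombination frequency of 0.268.
The F1 is al+ t+ / al t, so al+ t is a recombinant gamete class with expected frequency r/2 = 0.268/2 = 0.1340.
Expected number = 0.1340 × 1000 = 134.00 ≈ 134.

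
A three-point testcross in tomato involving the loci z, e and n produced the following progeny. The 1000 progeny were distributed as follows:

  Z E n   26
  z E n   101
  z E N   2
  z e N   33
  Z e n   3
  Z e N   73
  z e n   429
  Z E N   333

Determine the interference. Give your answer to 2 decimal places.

The two most frequent reciprocal classes, z e n and Z E N, are the parental types, so the F1 was z e n / Z E N.
The two rarest classes, Z e n and z E N, are the double crossovers. Comparing them with the parentals, only the z allele has switched, so z is the middle locus and the order is n – z – e.
n–z: (59 + 5)/1000 = 0.0640; z–e: (174 + 5)/1000 = 0.1790.
Expected DCO frequency = 0.0640 × 0.1790 ≈ 0.01146; observed = 5/1000 ≈ 0.00500.
Coefficient of coincidence = 0.00500/0.01146 ≈ 0.44; interference = 1 − 0.44 = 0.56.

0.56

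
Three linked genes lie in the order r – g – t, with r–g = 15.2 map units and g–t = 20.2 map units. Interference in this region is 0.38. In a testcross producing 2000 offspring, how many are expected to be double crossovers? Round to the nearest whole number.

Map distances give recombination frequencies of 0.152 and 0.202 for the two intervals.
With interference 0.38 (so coincidence = 0.62), expected double-crossover frequency = 0.152 × 0.202 × 0.62 = 0.01904.
Expected number = 0.01904 × 2000 = 38.07 ≈ 38.

38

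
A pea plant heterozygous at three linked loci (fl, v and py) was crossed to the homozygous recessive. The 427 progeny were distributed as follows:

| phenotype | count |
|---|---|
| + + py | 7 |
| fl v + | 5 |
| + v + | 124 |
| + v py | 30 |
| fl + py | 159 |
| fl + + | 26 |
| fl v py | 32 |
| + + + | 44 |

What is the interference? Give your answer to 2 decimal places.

0.14

The two most frequent reciprocal classes, fl + py and + v +, are the parental types, so the F1 was fl + py / + v +.
The two rarest classes, + + py and fl v +, are the double crossovers. Comparing them with the parentals, only the fl allele has switched, so fl is the middle locus and the order is py – fl – v.
py–fl: (56 + 12)/427 = 0.1593; fl–v: (76 + 12)/427 = 0.2061.
Expected DCO frequency = 0.1593 × 0.2061 ≈ 0.03283; observed = 12/427 ≈ 0.02810.
Coefficient of coincidence = 0.02810/0.03283 ≈ 0.86; interference = 1 − 0.86 = 0.14.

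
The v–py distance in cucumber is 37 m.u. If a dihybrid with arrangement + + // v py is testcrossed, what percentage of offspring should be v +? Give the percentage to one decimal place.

18.5%

A map distance of 37 m.u. corresponds to a recombination frequency of 0.370.
The F1 is + + / v py, so v + is a recombinant gamete class with expected frequency r/2 = 0.370/2 = 0.1850.
That is 0.1850 = 18.5% of the progeny.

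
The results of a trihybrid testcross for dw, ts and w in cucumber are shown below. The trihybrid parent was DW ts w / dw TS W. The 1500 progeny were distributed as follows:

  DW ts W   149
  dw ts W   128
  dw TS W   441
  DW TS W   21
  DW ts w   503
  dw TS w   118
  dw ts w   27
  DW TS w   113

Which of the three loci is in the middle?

The two rarest classes, dw ts w and DW TS W, are the double crossovers. Comparing them with the parentals, only the dw allele has switched, so dw is the middle locus and the order is ts – dw – w.

dw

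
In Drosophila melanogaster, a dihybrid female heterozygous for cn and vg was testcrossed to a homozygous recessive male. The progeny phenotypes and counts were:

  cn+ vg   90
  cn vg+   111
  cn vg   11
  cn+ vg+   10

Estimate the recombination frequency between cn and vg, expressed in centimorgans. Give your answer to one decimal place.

The two most frequent classes, cn+ vg (90) and cn vg+ (111), are the parental types, so the F1 was cn+ vg / cn vg+.
The recombinant classes are cn+ vg+ and cn vg: 10 + 11 = 21.
Recombination frequency = 21/222 = 0.0946 ≈ 9.5%, i.e. 9.5 centimorgans.

9.5 centimorgans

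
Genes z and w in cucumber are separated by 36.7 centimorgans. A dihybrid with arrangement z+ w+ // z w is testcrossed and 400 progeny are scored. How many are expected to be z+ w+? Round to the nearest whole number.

127

A map distance of 36.7 centimorgans corresponds to a recombination frequency of 0.367.
The F1 is z+ w+ / z w, so z+ w+ is a parental gamete class with expected frequency (1 − r)/2 = 0.633/2 = 0.3165.
Expected number = 0.3165 × 400 = 126.60 ≈ 127.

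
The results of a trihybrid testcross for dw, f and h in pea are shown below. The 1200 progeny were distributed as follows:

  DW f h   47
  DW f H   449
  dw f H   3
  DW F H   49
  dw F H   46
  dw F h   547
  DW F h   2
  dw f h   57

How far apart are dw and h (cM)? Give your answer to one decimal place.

8.2 cM

The two most frequent reciprocal classes, dw F h and DW f H, are the parental types, so the F1 was dw F h / DW f H.
The two rarest classes, DW F h and dw f H, are the double crossovers. Comparing them with the parentals, only the dw allele has switched, so dw is the middle locus and the order is h – dw – f.
Crossovers in the h–dw interval produce the single-crossover classes dw F H and DW f h (46 + 47 = 93) plus the double crossovers (5).
RF(h–dw) = (93 + 5) / 1200 = 98/1200 = 0.0817 → 8.2 cM.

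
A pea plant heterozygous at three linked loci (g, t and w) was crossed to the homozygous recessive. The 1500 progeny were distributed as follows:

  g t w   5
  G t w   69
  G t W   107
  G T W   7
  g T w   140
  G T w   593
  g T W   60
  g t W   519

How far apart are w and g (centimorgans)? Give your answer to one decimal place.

17.3 centimorgans

The two most frequent reciprocal classes, g t W and G T w, are the parental types, so the F1 was g t W / G T w.
The two rarest classes, g t w and G T W, are the double crossovers. Comparing them with the parentals, only the w allele has switched, so w is the middle locus and the order is t – w – g.
Crossovers in the w–g interval produce the single-crossover classes G t W and g T w (107 + 140 = 247) plus the double crossovers (12).
RF(w–g) = (247 + 12) / 1500 = 259/1500 = 0.1727 → 17.3 centimorgans.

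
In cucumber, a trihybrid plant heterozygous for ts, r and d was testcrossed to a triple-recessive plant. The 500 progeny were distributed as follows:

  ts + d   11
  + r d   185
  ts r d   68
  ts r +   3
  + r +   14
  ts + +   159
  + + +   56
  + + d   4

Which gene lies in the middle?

r

The two most frequent reciprocal classes, + r d and ts + +, are the parental types, so the F1 was + r d / ts + +.
The two rarest classes, + + d and ts r +, are the double crossovers. Comparing them with the parentals, only the r allele has switched, so r is the middle locus and the order is d – r – ts.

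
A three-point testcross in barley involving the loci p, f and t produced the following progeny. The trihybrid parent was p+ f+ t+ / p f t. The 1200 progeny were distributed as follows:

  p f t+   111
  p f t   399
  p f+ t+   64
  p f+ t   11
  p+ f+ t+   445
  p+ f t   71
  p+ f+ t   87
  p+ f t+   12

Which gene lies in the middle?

The two rarest classes, p+ f t+ and p f+ t, are the double crossovers. Comparing them with the parentals, only the f allele has switched, so f is the middle locus and the order is t – f – p.

f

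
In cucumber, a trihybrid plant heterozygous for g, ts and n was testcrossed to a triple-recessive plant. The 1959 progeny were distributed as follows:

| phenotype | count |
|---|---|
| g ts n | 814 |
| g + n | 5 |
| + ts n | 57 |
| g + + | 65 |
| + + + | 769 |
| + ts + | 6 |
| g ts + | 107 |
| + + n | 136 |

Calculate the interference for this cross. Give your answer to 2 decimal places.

The two most frequent reciprocal classes, g ts n and + + +, are the parental types, so the F1 was g ts n / + + +.
The two rarest classes, g + n and + ts +, are the double crossovers. Comparing them with the parentals, only the ts allele has switched, so ts is the middle locus and the order is g – ts – n.
g–ts: (122 + 11)/1959 = 0.0679; ts–n: (243 + 11)/1959 = 0.1297.
Expected DCO frequency = 0.0679 × 0.1297 ≈ 0.00881; observed = 11/1959 ≈ 0.00562.
Coefficient of coincidence = 0.00562/0.00881 ≈ 0.64; interference = 1 − 0.64 = 0.36.

0.36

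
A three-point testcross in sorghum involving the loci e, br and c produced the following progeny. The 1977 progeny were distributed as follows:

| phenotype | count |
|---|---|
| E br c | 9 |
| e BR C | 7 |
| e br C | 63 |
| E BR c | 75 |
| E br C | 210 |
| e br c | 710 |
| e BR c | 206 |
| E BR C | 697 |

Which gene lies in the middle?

e

The two most frequent reciprocal classes, E BR C and e br c, are the parental types, so the F1 was E BR C / e br c.
The two rarest classes, e BR C and E br c, are the double crossovers. Comparing them with the parentals, only the e allele has switched, so e is the middle locus and the order is br – e – c.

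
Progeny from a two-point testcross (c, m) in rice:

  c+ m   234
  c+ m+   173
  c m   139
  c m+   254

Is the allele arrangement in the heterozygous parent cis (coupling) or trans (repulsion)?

The two most frequent classes are c+ m (234) and c m+ (254); these are the parental (non-recombinant) types.
So the F1 carried c+ m on one chromosome and c m+ on the other — the recessive alleles are on opposite chromosomes (trans / repulsion).

trans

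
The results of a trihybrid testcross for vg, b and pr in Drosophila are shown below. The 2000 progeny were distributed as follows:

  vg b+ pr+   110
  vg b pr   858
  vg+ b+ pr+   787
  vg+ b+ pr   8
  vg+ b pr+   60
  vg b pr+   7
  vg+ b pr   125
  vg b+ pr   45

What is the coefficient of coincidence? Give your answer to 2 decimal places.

The two most frequent reciprocal classes, vg b pr and vg+ b+ pr+, are the parental types, so the F1 was vg b pr / vg+ b+ pr+.
The two rarest classes, vg b pr+ and vg+ b+ pr, are the double crossovers. Comparing them with the parentals, only the pr allele has switched, so pr is the middle locus and the order is vg – pr – b.
vg–pr: (235 + 15)/2000 = 0.1250; pr–b: (105 + 15)/2000 = 0.0600.
Expected DCO frequency = 0.1250 × 0.0600 ≈ 0.00750; observed = 15/2000 ≈ 0.00750.
Coefficient of coincidence = 0.00750/0.00750 ≈ 1.00.

1.00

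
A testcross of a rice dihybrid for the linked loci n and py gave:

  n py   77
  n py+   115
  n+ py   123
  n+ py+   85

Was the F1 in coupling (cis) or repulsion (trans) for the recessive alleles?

trans

The two most frequent classes are n+ py (123) and n py+ (115); these are the parental (non-recombinant) types.
So the F1 carried n+ py on one chromosome and n py+ on the other — the recessive alleles are on opposite chromosomes (trans / repulsion).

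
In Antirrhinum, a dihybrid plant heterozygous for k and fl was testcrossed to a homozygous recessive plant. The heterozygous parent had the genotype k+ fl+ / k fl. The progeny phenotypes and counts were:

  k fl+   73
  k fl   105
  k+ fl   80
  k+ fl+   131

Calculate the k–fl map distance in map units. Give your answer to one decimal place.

The recombinant classes are k+ fl and k fl+: 80 + 73 = 153.
Recombination frequency = 153/389 = 0.3933 ≈ 39.3%, i.e. 39.3 map units.

39.3 map units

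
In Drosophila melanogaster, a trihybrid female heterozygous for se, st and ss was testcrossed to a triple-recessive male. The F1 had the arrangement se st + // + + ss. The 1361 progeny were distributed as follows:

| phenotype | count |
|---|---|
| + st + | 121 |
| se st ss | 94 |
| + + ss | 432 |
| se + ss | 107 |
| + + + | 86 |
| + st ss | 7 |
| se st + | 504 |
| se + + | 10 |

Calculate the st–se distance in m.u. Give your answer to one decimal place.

The two rarest classes, se + + and + st ss, are the double crossovers. Comparing them with the parentals, only the st allele has switched, so st is the middle locus and the order is ss – st – se.
Crossovers in the st–se interval produce the single-crossover classes + st + and se + ss (121 + 107 = 228) plus the double crossovers (17).
RF(st–se) = (228 + 17) / 1361 = 245/1361 = 0.1800 → 18.0 m.u.

18.0 m.u.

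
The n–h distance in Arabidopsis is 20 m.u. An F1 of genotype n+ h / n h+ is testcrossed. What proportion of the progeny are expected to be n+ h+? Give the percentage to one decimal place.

A map distance of 20 m.u. corresponds to a recombination frequency of 0.200.
The F1 is n+ h / n h+, so n+ h+ is a recombinant gamete class with expected frequency r/2 = 0.200/2 = 0.1000.
That is 0.1000 = 10.0% of the progeny.

10.0%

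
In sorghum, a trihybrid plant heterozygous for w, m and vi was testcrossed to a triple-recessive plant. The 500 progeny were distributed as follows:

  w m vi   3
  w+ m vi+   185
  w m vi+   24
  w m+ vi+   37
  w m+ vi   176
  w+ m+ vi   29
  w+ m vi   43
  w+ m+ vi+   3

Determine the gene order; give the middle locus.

m

The two most frequent reciprocal classes, w+ m vi+ and w m+ vi, are the parental types, so the F1 was w+ m vi+ / w m+ vi.
The two rarest classes, w+ m+ vi+ and w m vi, are the double crossovers. Comparing them with the parentals, only the m allele has switched, so m is the middle locus and the order is vi – m – w.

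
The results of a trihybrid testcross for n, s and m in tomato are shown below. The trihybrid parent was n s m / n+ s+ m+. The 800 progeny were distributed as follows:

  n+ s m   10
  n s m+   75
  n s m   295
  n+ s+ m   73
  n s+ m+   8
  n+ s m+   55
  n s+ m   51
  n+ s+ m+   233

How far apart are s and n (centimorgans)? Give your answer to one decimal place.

The two rarest classes, n+ s m and n s+ m+, are the double crossovers. Comparing them with the parentals, only the n allele has switched, so n is the middle locus and the order is m – n – s.
Crossovers in the n–s interval produce the single-crossover classes n s+ m and n+ s m+ (51 + 55 = 106) plus the double crossovers (18).
RF(n–s) = (106 + 18) / 800 = 124/800 = 0.1550 → 15.5 centimorgans.

15.5 centimorgans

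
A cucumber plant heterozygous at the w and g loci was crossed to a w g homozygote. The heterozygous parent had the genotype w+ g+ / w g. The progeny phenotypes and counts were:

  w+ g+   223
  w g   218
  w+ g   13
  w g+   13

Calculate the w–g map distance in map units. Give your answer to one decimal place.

The recombinant classes are w+ g and w g+: 13 + 13 = 26.
Recombination frequency = 26/467 = 0.0557 ≈ 5.6%, i.e. 5.6 map units.

5.6 map units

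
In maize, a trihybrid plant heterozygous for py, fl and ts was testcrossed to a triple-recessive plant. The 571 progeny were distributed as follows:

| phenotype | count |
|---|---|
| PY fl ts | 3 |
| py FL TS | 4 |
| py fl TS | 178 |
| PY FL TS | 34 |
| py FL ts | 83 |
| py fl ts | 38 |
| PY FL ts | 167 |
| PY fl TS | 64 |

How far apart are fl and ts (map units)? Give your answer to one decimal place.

13.8 map units

The two most frequent reciprocal classes, py fl TS and PY FL ts, are the parental types, so the F1 was py fl TS / PY FL ts.
The two rarest classes, py FL TS and PY fl ts, are the double crossovers. Comparing them with the parentals, only the fl allele has switched, so fl is the middle locus and the order is py – fl – ts.
Crossovers in the fl–ts interval produce the single-crossover classes py fl ts and PY FL TS (38 + 34 = 72) plus the double crossovers (7).
RF(fl–ts) = (72 + 7) / 571 = 79/571 = 0.1384 → 13.8 map units.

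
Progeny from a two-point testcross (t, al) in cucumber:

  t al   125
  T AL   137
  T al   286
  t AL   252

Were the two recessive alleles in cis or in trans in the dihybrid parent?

trans

The two most frequent classes are T al (286) and t AL (252); these are the parental (non-recombinant) types.
So the F1 carried T al on one chromosome and t AL on the other — the recessive alleles are on opposite chromosomes (trans / repulsion).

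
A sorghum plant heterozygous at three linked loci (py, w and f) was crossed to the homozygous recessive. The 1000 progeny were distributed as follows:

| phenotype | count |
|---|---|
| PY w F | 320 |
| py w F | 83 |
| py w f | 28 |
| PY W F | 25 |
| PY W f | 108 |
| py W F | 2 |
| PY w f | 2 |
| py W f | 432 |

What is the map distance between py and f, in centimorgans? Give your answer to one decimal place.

The two most frequent reciprocal classes, py W f and PY w F, are the parental types, so the F1 was py W f / PY w F.
The two rarest classes, py W F and PY w f, are the double crossovers. Comparing them with the parentals, only the f allele has switched, so f is the middle locus and the order is w – f – py.
Crossovers in the f–py interval produce the single-crossover classes PY W f and py w F (108 + 83 = 191) plus the double crossovers (4).
RF(f–py) = (191 + 4) / 1000 = 195/1000 = 0.1950 → 19.5 centimorgans.

19.5 centimorgans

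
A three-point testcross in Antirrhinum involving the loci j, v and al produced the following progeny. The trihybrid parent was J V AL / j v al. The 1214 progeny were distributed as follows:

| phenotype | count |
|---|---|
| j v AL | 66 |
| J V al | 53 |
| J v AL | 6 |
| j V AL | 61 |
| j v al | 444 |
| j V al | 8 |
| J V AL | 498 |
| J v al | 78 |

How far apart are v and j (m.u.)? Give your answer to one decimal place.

12.6 m.u.

The two rarest classes, J v AL and j V al, are the double crossovers. Comparing them with the parentals, only the v allele has switched, so v is the middle locus and the order is j – v – al.
Crossovers in the j–v interval produce the single-crossover classes j V AL and J v al (61 + 78 = 139) plus the double crossovers (14).
RF(j–v) = (139 + 14) / 1214 = 153/1214 = 0.1260 → 12.6 m.u.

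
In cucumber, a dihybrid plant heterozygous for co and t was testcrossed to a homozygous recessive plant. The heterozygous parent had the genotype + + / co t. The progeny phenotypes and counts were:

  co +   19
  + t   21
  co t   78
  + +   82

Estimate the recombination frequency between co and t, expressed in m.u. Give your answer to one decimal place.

The recombinant classes are + t and co +: 21 + 19 = 40.
Recombination frequency = 40/200 = 0.2000 ≈ 20.0%, i.e. 20.0 m.u.

20.0 m.u.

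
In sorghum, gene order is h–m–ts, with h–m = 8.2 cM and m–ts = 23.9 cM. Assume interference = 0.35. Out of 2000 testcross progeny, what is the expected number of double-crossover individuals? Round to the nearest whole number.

Map distances give recombination frequencies of 0.082 and 0.239 for the two intervals.
With interference 0.35 (so coincidence = 0.65), expected double-crossover frequency = 0.082 × 0.239 × 0.65 = 0.01274.
Expected number = 0.01274 × 2000 = 25.48 ≈ 25.

25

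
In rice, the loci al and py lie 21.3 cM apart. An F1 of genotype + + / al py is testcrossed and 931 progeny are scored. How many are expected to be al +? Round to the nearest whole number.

99

A map distance of 21.3 cM corresponds to a recombination frequency of 0.213.
The F1 is + + / al py, so al + is a recombinant gamete class with expected frequency r/2 = 0.213/2 = 0.1065.
Expected number = 0.1065 × 931 = 99.15 ≈ 99.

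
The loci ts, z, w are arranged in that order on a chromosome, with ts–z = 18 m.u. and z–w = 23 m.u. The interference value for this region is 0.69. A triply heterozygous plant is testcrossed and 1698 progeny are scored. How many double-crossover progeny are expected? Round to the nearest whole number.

22

Map distances give recombination frequencies of 0.180 and 0.230 for the two intervals.
With interference 0.69 (so coincidence = 0.31), expected double-crossover frequency = 0.180 × 0.230 × 0.31 = 0.01283.
Expected number = 0.01283 × 1698 = 21.79 ≈ 22.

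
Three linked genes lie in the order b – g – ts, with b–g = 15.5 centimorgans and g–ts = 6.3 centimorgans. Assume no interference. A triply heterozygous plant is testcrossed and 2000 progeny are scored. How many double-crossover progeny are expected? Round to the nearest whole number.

20

Map distances give recombination frequencies of 0.155 and 0.063 for the two intervals.
With no interference, expected double-crossover frequency = 0.155 × 0.063 = 0.00976.
Expected number = 0.00976 × 2000 = 19.53 ≈ 20.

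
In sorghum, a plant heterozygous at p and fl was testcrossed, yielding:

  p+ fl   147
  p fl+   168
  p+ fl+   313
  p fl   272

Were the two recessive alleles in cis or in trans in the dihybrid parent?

The two most frequent classes are p+ fl+ (313) and p fl (272); these are the parental (non-recombinant) types.
So the F1 carried p+ fl+ on one chromosome and p fl on the other — the recessive alleles are on the same chromosome (cis / coupling).

cis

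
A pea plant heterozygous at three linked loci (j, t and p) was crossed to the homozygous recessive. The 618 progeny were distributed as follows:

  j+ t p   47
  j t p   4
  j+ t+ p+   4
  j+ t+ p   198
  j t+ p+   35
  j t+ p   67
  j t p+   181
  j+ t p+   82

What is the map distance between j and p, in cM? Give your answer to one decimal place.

25.4 cM

The two most frequent reciprocal classes, j+ t+ p and j t p+, are the parental types, so the F1 was j+ t+ p / j t p+.
The two rarest classes, j+ t+ p+ and j t p, are the double crossovers. Comparing them with the parentals, only the p allele has switched, so p is the middle locus and the order is t – p – j.
Crossovers in the p–j interval produce the single-crossover classes j t+ p and j+ t p+ (67 + 82 = 149) plus the double crossovers (8).
RF(p–j) = (149 + 8) / 618 = 157/618 = 0.2540 → 25.4 cM.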